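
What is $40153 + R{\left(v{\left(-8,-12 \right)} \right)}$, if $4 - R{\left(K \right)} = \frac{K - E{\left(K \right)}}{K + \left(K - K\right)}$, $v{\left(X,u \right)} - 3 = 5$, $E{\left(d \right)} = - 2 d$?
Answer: $40154$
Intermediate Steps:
$v{\left(X,u \right)} = 8$ ($v{\left(X,u \right)} = 3 + 5 = 8$)
$R{\left(K \right)} = 1$ ($R{\left(K \right)} = 4 - \frac{K - - 2 K}{K + \left(K - K\right)} = 4 - \frac{K + 2 K}{K + 0} = 4 - \frac{3 K}{K} = 4 - 3 = 1$)
$40153 + R{\left(v{\left(-8,-12 \right)} \right)} = 40153 + 1 = 40154$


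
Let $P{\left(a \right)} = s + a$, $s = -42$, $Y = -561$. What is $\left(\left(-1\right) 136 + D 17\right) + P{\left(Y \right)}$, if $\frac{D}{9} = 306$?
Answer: $46079$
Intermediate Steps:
$D = 2754$ ($D = 9 \cdot 306 = 2754$)
$P{\left(a \right)} = -42 + a$
$\left(\left(-1\right) 136 + D 17\right) + P{\left(Y \right)} = \left(\left(-1\right) 136 + 2754 \cdot 17\right) - 603 = \left(-136 + 46818\right) - 603 = 46682 - 603 = 46079$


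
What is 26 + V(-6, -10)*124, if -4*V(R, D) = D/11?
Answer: 596/11 ≈ 54.182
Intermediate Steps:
V(R, D) = -D/44 (V(R, D) = -D/(4*11) = -D/44)
26 + V(-6, -10)*124 = 26 - 1/44*(-10)*124 = 26 + (5/22)*124 = 26 + 310/11 = 596/11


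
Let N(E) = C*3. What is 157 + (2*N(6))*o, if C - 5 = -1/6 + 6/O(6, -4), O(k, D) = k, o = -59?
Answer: -1908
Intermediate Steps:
C = 35/6 (C = 5 + (-1/6 + 6/6) = 5 + (-1*1/6 + 6*(1/6)) = 5 + (-1/6 + 1) = 5 + 5/6 = 35/6 ≈ 5.8333)
N(E) = 35/2 (N(E) = (35/6)*3 = 35/2)
157 + (2*N(6))*o = 157 + (2*(35/2))*(-59) = 157 + 35*(-59) = 157 - 2065 = -1908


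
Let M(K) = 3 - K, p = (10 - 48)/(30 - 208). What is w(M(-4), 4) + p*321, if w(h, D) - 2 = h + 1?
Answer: 6989/89 ≈ 78.528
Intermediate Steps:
p = 19/89 (p = -38/(-178) = -38*(-1/178) = 19/89 ≈ 0.21348)
w(h, D) = 3 + h (w(h, D) = 2 + (h + 1) = 2 + (1 + h) = 3 + h)
w(M(-4), 4) + p*321 = (3 + (3 - 1*(-4))) + (19/89)*321 = (3 + (3 + 4)) + 6099/89 = (3 + 7) + 6099/89 = 10 + 6099/89 = 6989/89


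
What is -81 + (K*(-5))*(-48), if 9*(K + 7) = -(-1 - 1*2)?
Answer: -1681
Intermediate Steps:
K = -20/3 (K = -7 + (-(-1 - 1*2))/9 = -7 + (-(-1 - 2))/9 = -7 + (-1*(-3))/9 = -7 + (⅑)*3 = -7 + ⅓ = -20/3 ≈ -6.6667)
-81 + (K*(-5))*(-48) = -81 - 20/3*(-5)*(-48) = -81 + (100/3)*(-48) = -81 - 1600 = -1681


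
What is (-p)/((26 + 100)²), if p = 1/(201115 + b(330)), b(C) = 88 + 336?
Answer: -1/3199633164 ≈ -3.1254e-10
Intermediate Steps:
b(C) = 424
p = 1/201539 (p = 1/(201115 + 424) = 1/201539 ≈ 4.9618e-6)
(-p)/((26 + 100)²) = (-1*1/201539)/((26 + 100)²) = -1/(201539*(126²)) = -1/201539/15876 = -1/201539*1/15876 = -1/3199633164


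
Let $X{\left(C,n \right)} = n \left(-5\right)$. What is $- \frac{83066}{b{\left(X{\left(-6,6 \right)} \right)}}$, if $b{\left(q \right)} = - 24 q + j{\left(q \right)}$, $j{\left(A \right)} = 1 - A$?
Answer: $- \frac{83066}{751} \approx -110.61$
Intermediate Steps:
$X{\left(C,n \right)} = - 5 n$
$b{\left(q \right)} = 1 - 25 q$ ($b{\left(q \right)} = - 24 q - \left(-1 + q\right) = 1 - 25 q$)
$- \frac{83066}{b{\left(X{\left(-6,6 \right)} \right)}} = - \frac{83066}{1 - 25 \left(\left(-5\right) 6\right)} = - \frac{83066}{1 - -750} = - \frac{83066}{1 + 750} = - \frac{83066}{751}$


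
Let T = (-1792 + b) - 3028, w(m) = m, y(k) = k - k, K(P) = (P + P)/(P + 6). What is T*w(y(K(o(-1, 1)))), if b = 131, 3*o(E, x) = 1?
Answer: 0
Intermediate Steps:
o(E, x) = ⅓ (o(E, x) = (⅓)*1 = ⅓)
K(P) = 2*P/(6 + P) (K(P) = (2*P)/(6 + P) = 2*P/(6 + P))
y(k) = 0
T = -4689 (T = (-1792 + 131) - 3028 = -1661 - 3028 = -4689)
T*w(y(K(o(-1, 1)))) = -4689*0 = 0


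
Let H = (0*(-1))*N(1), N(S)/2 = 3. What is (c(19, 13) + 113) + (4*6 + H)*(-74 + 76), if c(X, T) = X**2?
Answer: 522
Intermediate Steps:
N(S) = 6 (N(S) = 2*3 = 6)
H = 0 (H = (0*(-1))*6 = 0*6 = 0)
(c(19, 13) + 113) + (4*6 + H)*(-74 + 76) = (19**2 + 113) + (4*6 + 0)*(-74 + 76) = (361 + 113) + (24 + 0)*2 = 474 + 24*2 = 474 + 48 = 522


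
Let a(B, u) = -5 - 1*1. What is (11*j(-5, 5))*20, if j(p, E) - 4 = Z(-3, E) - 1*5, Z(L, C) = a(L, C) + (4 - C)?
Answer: -1760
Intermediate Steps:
a(B, u) = -6 (a(B, u) = -5 - 1 = -6)
Z(L, C) = -2 - C (Z(L, C) = -6 + (4 - C) = -2 - C)
j(p, E) = -3 - E (j(p, E) = 4 + ((-2 - E) - 1*5) = 4 + ((-2 - E) - 5) = 4 + (-7 - E) = -3 - E)
(11*j(-5, 5))*20 = (11*(-3 - 1*5))*20 = (11*(-3 - 5))*20 = (11*(-8))*20 = -88*20 = -1760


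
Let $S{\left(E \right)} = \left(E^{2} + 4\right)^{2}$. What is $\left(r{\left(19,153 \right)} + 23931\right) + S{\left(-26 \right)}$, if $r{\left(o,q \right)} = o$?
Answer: $486350$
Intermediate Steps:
$S{\left(E \right)} = \left(4 + E^{2}\right)^{2}$
$\left(r{\left(19,153 \right)} + 23931\right) + S{\left(-26 \right)} = \left(19 + 23931\right) + \left(4 + \left(-26\right)^{2}\right)^{2} = 23950 + \left(4 + 676\right)^{2} = 23950 + 680^{2} = 23950 + 462400 = 486350$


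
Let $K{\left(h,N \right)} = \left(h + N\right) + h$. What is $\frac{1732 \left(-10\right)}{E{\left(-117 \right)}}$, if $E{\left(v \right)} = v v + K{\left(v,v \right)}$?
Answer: $- \frac{8660}{6669} \approx -1.2985$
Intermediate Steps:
$K{\left(h,N \right)} = N + 2 h$ ($K{\left(h,N \right)} = \left(N + h\right) + h = N + 2 h$)
$E{\left(v \right)} = v^{2} + 3 v$ ($E{\left(v \right)} = v v + \left(v + 2 v\right) = v^{2} + 3 v$)
$\frac{1732 \left(-10\right)}{E{\left(-117 \right)}} = \frac{1732 \left(-10\right)}{\left(-117\right) \left(3 - 117\right)} = - \frac{17320}{\left(-117\right) \left(-114\right)} = - \frac{17320}{13338} = \left(-17320\right) \frac{1}{13338} = - \frac{8660}{6669}$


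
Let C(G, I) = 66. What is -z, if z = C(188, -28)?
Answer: -66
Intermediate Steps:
z = 66
-z = -1*66 = -66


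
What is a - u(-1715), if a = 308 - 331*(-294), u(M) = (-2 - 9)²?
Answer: 97501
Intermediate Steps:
u(M) = 121 (u(M) = (-11)² = 121)
a = 97622 (a = 308 + 97314 = 97622)
a - u(-1715) = 97622 - 1*121 = 97622 - 121 = 97501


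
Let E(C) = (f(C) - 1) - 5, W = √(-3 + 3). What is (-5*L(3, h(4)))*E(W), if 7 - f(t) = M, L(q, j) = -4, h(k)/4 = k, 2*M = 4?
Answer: -20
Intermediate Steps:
M = 2 (M = (½)*4 = 2)
h(k) = 4*k
f(t) = 5 (f(t) = 7 - 1*2 = 7 - 2 = 5)
W = 0 (W = √0 = 0)
E(C) = -1 (E(C) = (5 - 1) - 5 = 4 - 5 = -1)
(-5*L(3, h(4)))*E(W) = -5*(-4)*(-1) = 20*(-1) = -20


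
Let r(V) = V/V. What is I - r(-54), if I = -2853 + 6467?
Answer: 3613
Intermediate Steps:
r(V) = 1
I = 3614
I - r(-54) = 3614 - 1*1 = 3614 - 1 = 3613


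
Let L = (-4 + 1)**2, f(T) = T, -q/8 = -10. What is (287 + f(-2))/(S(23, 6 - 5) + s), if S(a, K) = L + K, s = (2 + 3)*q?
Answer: 57/82 ≈ 0.69512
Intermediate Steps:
q = 80 (q = -8*(-10) = 80)
L = 9 (L = (-3)**2 = 9)
s = 400 (s = (2 + 3)*80 = 5*80 = 400)
S(a, K) = 9 + K
(287 + f(-2))/(S(23, 6 - 5) + s) = (287 - 2)/((9 + (6 - 5)) + 400) = 285/((9 + 1) + 400) = 285/(10 + 400) = 285/410 = 285*(1/410) = 57/82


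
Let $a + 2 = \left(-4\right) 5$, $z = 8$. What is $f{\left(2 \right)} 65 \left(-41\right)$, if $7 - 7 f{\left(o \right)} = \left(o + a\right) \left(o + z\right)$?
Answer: $- \frac{551655}{7} \approx -78808.0$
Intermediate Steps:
$a = -22$ ($a = -2 - 20 = -22$)
$f{\left(o \right)} = 1 - \frac{\left(-22 + o\right) \left(8 + o\right)}{7}$ ($f{\left(o \right)} = 1 - \frac{\left(o - 22\right) \left(o + 8\right)}{7} = 1 - \frac{\left(-22 + o\right) \left(8 + o\right)}{7}$)
$f{\left(2 \right)} 65 \left(-41\right) = \left(\frac{183}{7} + 2 \cdot 2 - \frac{2^{2}}{7}\right) 65 \left(-41\right) = \left(\frac{183}{7} + 4 - \frac{4}{7}\right) 65 \left(-41\right) = \frac{207}{7} \cdot 65 \left(-41\right) = \frac{13455}{7} \left(-41\right) = - \frac{551655}{7}$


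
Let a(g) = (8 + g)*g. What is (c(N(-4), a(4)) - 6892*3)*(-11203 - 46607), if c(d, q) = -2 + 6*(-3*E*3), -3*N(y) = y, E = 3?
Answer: 1204760400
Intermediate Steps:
a(g) = g*(8 + g)
N(y) = -y/3
c(d, q) = -164 (c(d, q) = -2 + 6*(-3*3*3) = -2 + 6*(-9*3) = -2 + 6*(-27) = -2 - 162 = -164)
(c(N(-4), a(4)) - 6892*3)*(-11203 - 46607) = (-164 - 6892*3)*(-11203 - 46607) = (-164 - 20676)*(-57810) = -20840*(-57810) = 1204760400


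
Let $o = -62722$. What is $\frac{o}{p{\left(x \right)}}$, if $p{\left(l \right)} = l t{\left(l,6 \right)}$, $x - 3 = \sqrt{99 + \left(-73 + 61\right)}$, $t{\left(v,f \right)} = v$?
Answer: $- \frac{62722}{\left(3 + \sqrt{87}\right)^{2}} \approx -412.74$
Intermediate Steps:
$x = 3 + \sqrt{87}$ ($x = 3 + \sqrt{99 + \left(-73 + 61\right)} = 3 + \sqrt{99 - 12} = 3 + \sqrt{87} \approx 12.327$)
$p{\left(l \right)} = l^{2}$ ($p{\left(l \right)} = l l = l^{2}$)
$\frac{o}{p{\left(x \right)}} = - \frac{62722}{\left(3 + \sqrt{87}\right)^{2}}$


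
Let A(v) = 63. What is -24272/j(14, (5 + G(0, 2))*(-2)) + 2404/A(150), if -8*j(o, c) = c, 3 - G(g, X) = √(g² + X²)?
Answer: -1017020/63 ≈ -16143.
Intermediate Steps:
G(g, X) = 3 - √(X² + g²) (G(g, X) = 3 - √(g² + X²) = 3 - √(X² + g²))
j(o, c) = -c/8
-24272/j(14, (5 + G(0, 2))*(-2)) + 2404/A(150) = -24272*4/(5 + (3 - √(2² + 0²))) + 2404/63 = -24272*4/(5 + (3 - √(4 + 0))) + 2404*(1/63) = -24272*4/(5 + (3 - √4)) + 2404/63 = -24272*4/(5 + (3 - 1*2)) + 2404/63 = -24272*4/(5 + (3 - 2)) + 2404/63 = -24272*4/(5 + 1) + 2404/63 = -24272/((-3*(-2)/4)) + 2404/63 = -24272/((-⅛*(-12))) + 2404/63 = -24272/3/2 + 2404/63 = -24272*⅔ + 2404/63 = -48544/3 + 2404/63 = -1017020/63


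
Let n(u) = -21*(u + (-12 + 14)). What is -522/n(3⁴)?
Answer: 174/581 ≈ 0.29948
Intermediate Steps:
n(u) = -42 - 21*u (n(u) = -21*(u + 2) = -21*(2 + u) = -42 - 21*u)
-522/n(3⁴) = -522/(-42 - 21*3⁴) = -522/(-42 - 21*81) = -522/(-42 - 1701) = -522/(-1743) = -522*(-1/1743) = 174/581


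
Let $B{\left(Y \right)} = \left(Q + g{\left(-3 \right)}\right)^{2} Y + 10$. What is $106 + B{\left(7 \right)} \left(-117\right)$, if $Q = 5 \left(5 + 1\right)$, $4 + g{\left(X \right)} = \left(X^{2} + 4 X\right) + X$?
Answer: $-328664$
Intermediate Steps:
$g{\left(X \right)} = -4 + X^{2} + 5 X$ ($g{\left(X \right)} = -4 + \left(\left(X^{2} + 4 X\right) + X\right) = -4 + \left(X^{2} + 5 X\right) = -4 + X^{2} + 5 X$)
$Q = 30$ ($Q = 5 \cdot 6 = 30$)
$B{\left(Y \right)} = 10 + 400 Y$ ($B{\left(Y \right)} = \left(30 + \left(-4 + \left(-3\right)^{2} + 5 \left(-3\right)\right)\right)^{2} Y + 10 = \left(30 - 10\right)^{2} Y + 10 = 20^{2} Y + 10 = 400 Y + 10 = 10 + 400 Y$)
$106 + B{\left(7 \right)} \left(-117\right) = 106 + \left(10 + 400 \cdot 7\right) \left(-117\right) = 106 + \left(10 + 2800\right) \left(-117\right) = 106 + 2810 \left(-117\right) = 106 - 328770 = -328664$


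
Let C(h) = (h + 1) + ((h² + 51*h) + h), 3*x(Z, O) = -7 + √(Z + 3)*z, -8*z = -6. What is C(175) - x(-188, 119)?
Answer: 119710/3 - I*√185/4 ≈ 39903.0 - 3.4004*I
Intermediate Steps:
z = ¾ (z = -⅛*(-6) = ¾ ≈ 0.75000)
x(Z, O) = -7/3 + √(3 + Z)/4 (x(Z, O) = (-7 + √(Z + 3)*(¾))/3 = (-7 + √(3 + Z)*(¾))/3 = (-7 + 3*√(3 + Z)/4)/3 = -7/3 + √(3 + Z)/4)
C(h) = 1 + h² + 53*h (C(h) = (1 + h) + (h² + 52*h) = 1 + h² + 53*h)
C(175) - x(-188, 119) = (1 + 175² + 53*175) - (-7/3 + √(3 - 188)/4) = (1 + 30625 + 9275) - (-7/3 + √(-185)/4) = 39901 - (-7/3 + (I*√185)/4) = 39901 - (-7/3 + I*√185/4) = 39901 + (7/3 - I*√185/4) = 119710/3 - I*√185/4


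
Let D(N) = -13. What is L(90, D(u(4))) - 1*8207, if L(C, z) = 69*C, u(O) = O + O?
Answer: -1997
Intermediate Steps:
u(O) = 2*O
L(90, D(u(4))) - 1*8207 = 69*90 - 1*8207 = 6210 - 8207 = -1997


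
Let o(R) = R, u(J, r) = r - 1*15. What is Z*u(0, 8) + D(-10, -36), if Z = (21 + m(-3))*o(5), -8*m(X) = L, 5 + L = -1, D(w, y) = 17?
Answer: -2977/4 ≈ -744.25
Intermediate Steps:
u(J, r) = -15 + r (u(J, r) = r - 15 = -15 + r)
L = -6 (L = -5 - 1 = -6)
m(X) = 3/4 (m(X) = -1/8*(-6) = 3/4)
Z = 435/4 (Z = (21 + 3/4)*5 = (87/4)*5 = 435/4 ≈ 108.75)
Z*u(0, 8) + D(-10, -36) = 435*(-15 + 8)/4 + 17 = (435/4)*(-7) + 17 = -3045/4 + 17 = -2977/4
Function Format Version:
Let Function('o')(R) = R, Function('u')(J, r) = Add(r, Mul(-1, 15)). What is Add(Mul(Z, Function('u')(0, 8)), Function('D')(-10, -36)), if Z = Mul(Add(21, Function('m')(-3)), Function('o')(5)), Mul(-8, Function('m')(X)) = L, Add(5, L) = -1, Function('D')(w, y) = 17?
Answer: Rational(-2977, 4) ≈ -744.25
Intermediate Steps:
Function('u')(J, r) = Add(-15, r) (Function('u')(J, r) = Add(r, -15) = Add(-15, r))
L = -6 (L = Add(-5, -1) = -6)
Function('m')(X) = Rational(3, 4) (Function('m')(X) = Mul(Rational(-1, 8), -6) = Rational(3, 4))
Z = Rational(435, 4) (Z = Mul(Add(21, Rational(3, 4)), 5) = Mul(Rational(87, 4), 5) = Rational(435, 4) ≈ 108.75)
Add(Mul(Z, Function('u')(0, 8)), Function('D')(-10, -36)) = Add(Mul(Rational(435, 4), Add(-15, 8)), 17) = Add(Mul(Rational(435, 4), -7), 17) = Add(Rational(-3045, 4), 17) = Rational(-2977, 4)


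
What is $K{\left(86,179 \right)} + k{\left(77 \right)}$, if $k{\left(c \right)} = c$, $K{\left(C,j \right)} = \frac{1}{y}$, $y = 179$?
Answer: $\frac{13784}{179} \approx 77.006$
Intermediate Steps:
$K{\left(C,j \right)} = \frac{1}{179}$
$K{\left(86,179 \right)} + k{\left(77 \right)} = \frac{1}{179} + 77 = \frac{13784}{179}$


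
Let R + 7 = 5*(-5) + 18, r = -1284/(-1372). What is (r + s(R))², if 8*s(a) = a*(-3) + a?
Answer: 9259849/470596 ≈ 19.677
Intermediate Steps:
r = 321/343 (r = -1284*(-1/1372) = 321/343 ≈ 0.93586)
R = -14 (R = -7 + (5*(-5) + 18) = -7 + (-25 + 18) = -7 - 7 = -14)
s(a) = -a/4 (s(a) = (a*(-3) + a)/8 = (-3*a + a)/8 = (-2*a)/8 = -a/4)
(r + s(R))² = (321/343 - ¼*(-14))² = (321/343 + 7/2)² = (3043/686)² = 9259849/470596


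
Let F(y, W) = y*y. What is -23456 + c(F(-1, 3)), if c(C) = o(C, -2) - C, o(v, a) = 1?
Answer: -23456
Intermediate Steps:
F(y, W) = y²
c(C) = 1 - C
-23456 + c(F(-1, 3)) = -23456 + (1 - 1*(-1)²) = -23456 + (1 - 1*1) = -23456 + (1 - 1) = -23456 + 0 = -23456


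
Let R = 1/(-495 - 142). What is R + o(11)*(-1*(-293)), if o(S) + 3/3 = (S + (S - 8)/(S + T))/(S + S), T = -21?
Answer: -21090653/140140 ≈ -150.50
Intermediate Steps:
o(S) = -1 + (S + (-8 + S)/(-21 + S))/(2*S) (o(S) = -1 + (S + (S - 8)/(S - 21))/(S + S) = -1 + (S + (-8 + S)/(-21 + S))/((2*S)) = -1 + (S + (-8 + S)/(-21 + S))*(1/(2*S)) = -1 + (S + (-8 + S)/(-21 + S))/(2*S))
R = -1/637 (R = 1/(-637) = -1/637 ≈ -0.0015699)
R + o(11)*(-1*(-293)) = -1/637 + ((½)*(-8 - 1*11² + 22*11)/(11*(-21 + 11)))*(-1*(-293)) = -1/637 + ((½)*(1/11)*(-8 - 1*121 + 242)/(-10))*293 = -1/637 + ((½)*(1/11)*(-⅒)*(-8 - 121 + 242))*293 = -1/637 + ((½)*(1/11)*(-⅒)*113)*293 = -1/637 - 113/220*293 = -1/637 - 33109/220 = -21090653/140140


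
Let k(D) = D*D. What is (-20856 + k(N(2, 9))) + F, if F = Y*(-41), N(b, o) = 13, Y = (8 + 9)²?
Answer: -32536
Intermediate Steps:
Y = 289 (Y = 17² = 289)
F = -11849 (F = 289*(-41) = -11849)
k(D) = D²
(-20856 + k(N(2, 9))) + F = (-20856 + 13²) - 11849 = (-20856 + 169) - 11849 = -20687 - 11849 = -32536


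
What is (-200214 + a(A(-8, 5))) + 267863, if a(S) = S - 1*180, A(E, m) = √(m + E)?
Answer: 67469 + I*√3 ≈ 67469.0 + 1.732*I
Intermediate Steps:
A(E, m) = √(E + m)
a(S) = -180 + S (a(S) = S - 180 = -180 + S)
(-200214 + a(A(-8, 5))) + 267863 = (-200214 + (-180 + √(-8 + 5))) + 267863 = (-200214 + (-180 + √(-3))) + 267863 = (-200214 + (-180 + I*√3)) + 267863 = (-200394 + I*√3) + 267863 = 67469 + I*√3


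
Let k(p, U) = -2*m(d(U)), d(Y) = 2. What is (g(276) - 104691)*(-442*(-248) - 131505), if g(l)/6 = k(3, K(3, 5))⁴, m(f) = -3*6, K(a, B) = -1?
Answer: -218299106445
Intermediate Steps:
m(f) = -18
k(p, U) = 36 (k(p, U) = -2*(-18) = 36)
g(l) = 10077696 (g(l) = 6*36⁴ = 6*1679616 = 10077696)
(g(276) - 104691)*(-442*(-248) - 131505) = (10077696 - 104691)*(-442*(-248) - 131505) = 9973005*(109616 - 131505) = 9973005*(-21889) = -218299106445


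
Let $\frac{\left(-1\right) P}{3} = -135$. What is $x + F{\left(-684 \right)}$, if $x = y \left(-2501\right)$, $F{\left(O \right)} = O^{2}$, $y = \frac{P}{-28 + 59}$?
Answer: $\frac{13490631}{31} \approx 4.3518 \cdot 10^{5}$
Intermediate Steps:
$P = 405$ ($P = \left(-3\right) \left(-135\right) = 405$)
$y = \frac{405}{31}$ ($y = \frac{405}{-28 + 59} = \frac{405}{31} \approx 13.065$)
$x = - \frac{1012905}{31}$ ($x = \frac{405}{31} \left(-2501\right) = - \frac{1012905}{31} \approx -32674.0$)
$x + F{\left(-684 \right)} = - \frac{1012905}{31} + \left(-684\right)^{2} = - \frac{1012905}{31} + 467856 = \frac{13490631}{31}$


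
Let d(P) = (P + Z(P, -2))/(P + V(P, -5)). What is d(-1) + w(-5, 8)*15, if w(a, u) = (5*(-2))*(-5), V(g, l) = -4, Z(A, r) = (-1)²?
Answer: 750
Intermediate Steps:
Z(A, r) = 1
d(P) = (1 + P)/(-4 + P) (d(P) = (P + 1)/(P - 4) = (1 + P)/(-4 + P))
w(a, u) = 50 (w(a, u) = -10*(-5) = 50)
d(-1) + w(-5, 8)*15 = (1 - 1)/(-4 - 1) + 50*15 = 0/(-5) + 750 = -⅕*0 + 750 = 0 + 750 = 750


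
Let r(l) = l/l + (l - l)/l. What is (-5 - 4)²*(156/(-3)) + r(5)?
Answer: -4211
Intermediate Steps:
r(l) = 1 (r(l) = 1 + 0/l = 1 + 0 = 1)
(-5 - 4)²*(156/(-3)) + r(5) = (-5 - 4)²*(156/(-3)) + 1 = (-9)²*(156*(-⅓)) + 1 = 81*(-52) + 1 = -4212 + 1 = -4211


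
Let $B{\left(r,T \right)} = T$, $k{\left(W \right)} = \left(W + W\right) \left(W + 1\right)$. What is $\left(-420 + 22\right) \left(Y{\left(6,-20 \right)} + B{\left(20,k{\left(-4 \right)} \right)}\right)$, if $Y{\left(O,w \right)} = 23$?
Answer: $-18706$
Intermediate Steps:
$k{\left(W \right)} = 2 W \left(1 + W\right)$
$\left(-420 + 22\right) \left(Y{\left(6,-20 \right)} + B{\left(20,k{\left(-4 \right)} \right)}\right) = \left(-420 + 22\right) \left(23 + 2 \left(-4\right) \left(1 - 4\right)\right) = - 398 \left(23 + 2 \left(-4\right) \left(-3\right)\right) = - 398 \left(23 + 24\right) = \left(-398\right) 47 = -18706$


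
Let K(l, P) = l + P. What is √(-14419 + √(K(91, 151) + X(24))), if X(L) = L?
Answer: √(-14419 + √266) ≈ 120.01*I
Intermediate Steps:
K(l, P) = P + l
√(-14419 + √(K(91, 151) + X(24))) = √(-14419 + √((151 + 91) + 24)) = √(-14419 + √(242 + 24)) = √(-14419 + √266)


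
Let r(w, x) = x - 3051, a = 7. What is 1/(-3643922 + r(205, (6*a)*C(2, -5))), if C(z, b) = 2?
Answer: -1/3646889 ≈ -2.7421e-7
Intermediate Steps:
r(w, x) = -3051 + x
1/(-3643922 + r(205, (6*a)*C(2, -5))) = 1/(-3643922 + (-3051 + (6*7)*2)) = 1/(-3643922 + (-3051 + 42*2)) = 1/(-3643922 + (-3051 + 84)) = 1/(-3643922 - 2967) = 1/(-3646889) = -1/3646889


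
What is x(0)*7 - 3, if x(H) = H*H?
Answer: -3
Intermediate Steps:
x(H) = H²
x(0)*7 - 3 = 0²*7 - 3 = 0*7 - 3 = 0 - 3 = -3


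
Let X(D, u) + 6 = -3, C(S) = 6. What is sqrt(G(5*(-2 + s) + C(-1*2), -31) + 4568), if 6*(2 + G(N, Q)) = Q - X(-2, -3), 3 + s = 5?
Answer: sqrt(41061)/3 ≈ 67.545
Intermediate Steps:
s = 2 (s = -3 + 5 = 2)
X(D, u) = -9 (X(D, u) = -6 - 3 = -9)
G(N, Q) = -1/2 + Q/6 (G(N, Q) = -2 + (Q - 1*(-9))/6 = -2 + (Q + 9)/6 = -2 + (9 + Q)/6 = -2 + (3/2 + Q/6) = -1/2 + Q/6)
sqrt(G(5*(-2 + s) + C(-1*2), -31) + 4568) = sqrt((-1/2 + (1/6)*(-31)) + 4568) = sqrt((-1/2 - 31/6) + 4568) = sqrt(-17/3 + 4568) = sqrt(13687/3) = sqrt(41061)/3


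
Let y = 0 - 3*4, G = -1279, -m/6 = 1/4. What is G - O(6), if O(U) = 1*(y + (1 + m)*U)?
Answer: -1264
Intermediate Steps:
m = -3/2 (m = -6/4 = -6*1/4 = -3/2 ≈ -1.5000)
y = -12 (y = 0 - 12 = -12)
O(U) = -12 - U/2 (O(U) = 1*(-12 + (1 - 3/2)*U) = 1*(-12 - U/2) = -12 - U/2)
G - O(6) = -1279 - (-12 - 1/2*6) = -1279 - (-12 - 3) = -1279 - 1*(-15) = -1279 + 15 = -1264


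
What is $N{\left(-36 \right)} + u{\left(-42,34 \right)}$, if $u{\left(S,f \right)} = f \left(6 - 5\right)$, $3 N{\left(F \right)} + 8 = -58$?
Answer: $12$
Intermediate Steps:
$N{\left(F \right)} = -22$ ($N{\left(F \right)} = - \frac{8}{3} + \frac{1}{3} \left(-58\right) = - \frac{8}{3} - \frac{58}{3} = -22$)
$u{\left(S,f \right)} = f$ ($u{\left(S,f \right)} = f 1 = f$)
$N{\left(-36 \right)} + u{\left(-42,34 \right)} = -22 + 34 = 12$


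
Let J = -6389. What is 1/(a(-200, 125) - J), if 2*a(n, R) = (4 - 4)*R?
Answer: 1/6389 ≈ 0.00015652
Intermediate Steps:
a(n, R) = 0 (a(n, R) = ((4 - 4)*R)/2 = (0*R)/2 = (1/2)*0 = 0)
1/(a(-200, 125) - J) = 1/(0 - 1*(-6389)) = 1/(0 + 6389) = 1/6389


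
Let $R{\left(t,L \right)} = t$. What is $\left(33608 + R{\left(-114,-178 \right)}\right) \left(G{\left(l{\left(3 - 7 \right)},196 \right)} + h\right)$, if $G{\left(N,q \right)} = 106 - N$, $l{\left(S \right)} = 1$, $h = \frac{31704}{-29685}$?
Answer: $\frac{34445464058}{9895} \approx 3.4811 \cdot 10^{6}$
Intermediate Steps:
$h = - \frac{10568}{9895}$ ($h = 31704 \left(- \frac{1}{29685}\right) = - \frac{10568}{9895} \approx -1.068$)
$\left(33608 + R{\left(-114,-178 \right)}\right) \left(G{\left(l{\left(3 - 7 \right)},196 \right)} + h\right) = \left(33608 - 114\right) \left(\left(106 - 1\right) - \frac{10568}{9895}\right) = 33494 \left(\left(106 - 1\right) - \frac{10568}{9895}\right) = 33494 \left(105 - \frac{10568}{9895}\right) = 33494 \cdot \frac{1028407}{9895} = \frac{34445464058}{9895}$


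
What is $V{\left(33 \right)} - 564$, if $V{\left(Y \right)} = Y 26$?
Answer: $294$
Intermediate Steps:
$V{\left(Y \right)} = 26 Y$
$V{\left(33 \right)} - 564 = 26 \cdot 33 - 564 = 858 - 564 = 294$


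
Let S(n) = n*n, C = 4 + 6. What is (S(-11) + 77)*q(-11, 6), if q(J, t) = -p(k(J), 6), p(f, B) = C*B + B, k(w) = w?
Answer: -13068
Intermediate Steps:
C = 10
p(f, B) = 11*B (p(f, B) = 10*B + B = 11*B)
S(n) = n²
q(J, t) = -66 (q(J, t) = -11*6 = -1*66 = -66)
(S(-11) + 77)*q(-11, 6) = ((-11)² + 77)*(-66) = (121 + 77)*(-66) = 198*(-66) = -13068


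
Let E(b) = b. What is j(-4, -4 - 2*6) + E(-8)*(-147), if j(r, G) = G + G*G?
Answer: 1416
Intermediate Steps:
j(r, G) = G + G²
j(-4, -4 - 2*6) + E(-8)*(-147) = (-4 - 2*6)*(1 + (-4 - 2*6)) - 8*(-147) = (-4 - 12)*(1 + (-4 - 12)) + 1176 = -16*(1 - 16) + 1176 = -16*(-15) + 1176 = 240 + 1176 = 1416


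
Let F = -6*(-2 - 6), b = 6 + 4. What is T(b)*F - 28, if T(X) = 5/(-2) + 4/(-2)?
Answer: -244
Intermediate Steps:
b = 10
F = 48 (F = -6*(-8) = 48)
T(X) = -9/2 (T(X) = 5*(-1/2) + 4*(-1/2) = -5/2 - 2 = -9/2)
T(b)*F - 28 = -9/2*48 - 28 = -216 - 28 = -244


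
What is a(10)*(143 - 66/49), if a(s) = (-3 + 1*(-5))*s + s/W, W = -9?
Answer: -5066930/441 ≈ -11490.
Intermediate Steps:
a(s) = -73*s/9 (a(s) = (-3 + 1*(-5))*s + s/(-9) = (-3 - 5)*s + s*(-⅑) = -8*s - s/9 = -73*s/9)
a(10)*(143 - 66/49) = (-73/9*10)*(143 - 66/49) = -730*(143 - 66*1/49)/9 = -730*(143 - 66/49)/9 = -730/9*6941/49 = -5066930/441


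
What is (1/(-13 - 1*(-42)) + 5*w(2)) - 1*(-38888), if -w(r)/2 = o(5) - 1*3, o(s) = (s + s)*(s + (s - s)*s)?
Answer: 1114123/29 ≈ 38418.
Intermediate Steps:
o(s) = 2*s² (o(s) = (2*s)*(s + 0*s) = (2*s)*(s + 0) = (2*s)*s = 2*s²)
w(r) = -94 (w(r) = -2*(2*5² - 1*3) = -2*(2*25 - 3) = -2*(50 - 3) = -2*47 = -94)
(1/(-13 - 1*(-42)) + 5*w(2)) - 1*(-38888) = (1/(-13 - 1*(-42)) + 5*(-94)) - 1*(-38888) = (1/(-13 + 42) - 470) + 38888 = (1/29 - 470) + 38888 = -13629/29 + 38888 = 1114123/29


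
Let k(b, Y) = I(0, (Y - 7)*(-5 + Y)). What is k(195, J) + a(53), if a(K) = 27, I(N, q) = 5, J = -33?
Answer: 32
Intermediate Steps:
k(b, Y) = 5
k(195, J) + a(53) = 5 + 27 = 32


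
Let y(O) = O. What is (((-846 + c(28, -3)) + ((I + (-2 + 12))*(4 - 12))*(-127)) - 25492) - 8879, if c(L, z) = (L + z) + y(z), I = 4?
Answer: -20971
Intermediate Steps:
c(L, z) = L + 2*z (c(L, z) = (L + z) + z = L + 2*z)
(((-846 + c(28, -3)) + ((I + (-2 + 12))*(4 - 12))*(-127)) - 25492) - 8879 = (((-846 + (28 + 2*(-3))) + ((4 + (-2 + 12))*(4 - 12))*(-127)) - 25492) - 8879 = (((-846 + (28 - 6)) + ((4 + 10)*(-8))*(-127)) - 25492) - 8879 = (((-846 + 22) + (14*(-8))*(-127)) - 25492) - 8879 = ((-824 - 112*(-127)) - 25492) - 8879 = ((-824 + 14224) - 25492) - 8879 = (13400 - 25492) - 8879 = -12092 - 8879 = -20971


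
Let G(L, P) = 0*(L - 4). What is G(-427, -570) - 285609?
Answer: -285609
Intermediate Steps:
G(L, P) = 0 (G(L, P) = 0*(-4 + L) = 0)
G(-427, -570) - 285609 = 0 - 285609 = -285609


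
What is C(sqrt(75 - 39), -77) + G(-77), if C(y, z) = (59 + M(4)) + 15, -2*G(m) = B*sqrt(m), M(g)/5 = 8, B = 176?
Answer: 114 - 88*I*sqrt(77) ≈ 114.0 - 772.2*I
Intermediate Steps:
M(g) = 40 (M(g) = 5*8 = 40)
G(m) = -88*sqrt(m)
C(y, z) = 114 (C(y, z) = (59 + 40) + 15 = 99 + 15 = 114)
C(sqrt(75 - 39), -77) + G(-77) = 114 - 88*I*sqrt(77)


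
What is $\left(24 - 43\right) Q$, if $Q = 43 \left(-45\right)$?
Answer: $36765$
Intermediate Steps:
$Q = -1935$
$\left(24 - 43\right) Q = \left(24 - 43\right) \left(-1935\right) = \left(-19\right) \left(-1935\right) = 36765$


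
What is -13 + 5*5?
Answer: 12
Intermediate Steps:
-13 + 5*5 = -13 + 25 = 12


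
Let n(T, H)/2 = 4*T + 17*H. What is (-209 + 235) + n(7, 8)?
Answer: 354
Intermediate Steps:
n(T, H) = 8*T + 34*H (n(T, H) = 2*(4*T + 17*H) = 8*T + 34*H)
(-209 + 235) + n(7, 8) = (-209 + 235) + (8*7 + 34*8) = 26 + (56 + 272) = 26 + 328 = 354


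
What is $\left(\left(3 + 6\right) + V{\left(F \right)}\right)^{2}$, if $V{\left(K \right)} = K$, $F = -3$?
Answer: $36$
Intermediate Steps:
$\left(\left(3 + 6\right) + V{\left(F \right)}\right)^{2} = \left(\left(3 + 6\right) - 3\right)^{2} = \left(9 - 3\right)^{2} = 6^{2} = 36$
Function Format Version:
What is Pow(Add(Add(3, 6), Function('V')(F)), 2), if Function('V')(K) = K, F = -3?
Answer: 36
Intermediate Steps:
Pow(Add(Add(3, 6), Function('V')(F)), 2) = Pow(Add(Add(3, 6), -3), 2) = Pow(Add(9, -3), 2) = Pow(6, 2) = 36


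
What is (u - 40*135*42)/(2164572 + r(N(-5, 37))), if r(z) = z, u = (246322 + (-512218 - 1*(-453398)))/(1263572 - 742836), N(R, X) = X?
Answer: -59051368649/563594916112 ≈ -0.10478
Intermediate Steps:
u = 93751/260368 (u = (246322 + (-512218 + 453398))/520736 = (246322 - 58820)*(1/520736) = 187502*(1/520736) = 93751/260368 ≈ 0.36007)
(u - 40*135*42)/(2164572 + r(N(-5, 37))) = (93751/260368 - 40*135*42)/(2164572 + 37) = (93751/260368 - 5400*42)/2164609 = (93751/260368 - 226800)*(1/2164609) = -59051368649/260368*1/2164609 = -59051368649/563594916112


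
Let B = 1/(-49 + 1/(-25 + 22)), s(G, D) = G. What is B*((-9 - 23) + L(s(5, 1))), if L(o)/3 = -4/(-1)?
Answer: 15/37 ≈ 0.40541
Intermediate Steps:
L(o) = 12 (L(o) = 3*(-4/(-1)) = 3*(-4*(-1)) = 3*4 = 12)
B = -3/148 (B = 1/(-49 + 1/(-3)) = 1/(-49 - 1/3) = 1/(-148/3) = -3/148 ≈ -0.020270)
B*((-9 - 23) + L(s(5, 1))) = -3*((-9 - 23) + 12)/148 = -3*(-32 + 12)/148 = -3/148*(-20) = 15/37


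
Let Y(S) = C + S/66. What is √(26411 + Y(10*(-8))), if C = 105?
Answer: 2*√7218651/33 ≈ 162.83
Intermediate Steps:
Y(S) = 105 + S/66
√(26411 + Y(10*(-8))) = √(26411 + (105 + (10*(-8))/66)) = √(26411 + (105 + (1/66)*(-80))) = √(26411 + (105 - 40/33)) = √(26411 + 3425/33) = √(874988/33) = 2*√7218651/33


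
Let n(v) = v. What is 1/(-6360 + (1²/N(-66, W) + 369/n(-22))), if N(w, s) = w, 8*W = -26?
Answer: -33/210434 ≈ -0.00015682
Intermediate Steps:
W = -13/4 (W = (⅛)*(-26) = -13/4 ≈ -3.2500)
1/(-6360 + (1²/N(-66, W) + 369/n(-22))) = 1/(-6360 + (1²/(-66) + 369/(-22))) = 1/(-6360 + (1*(-1/66) + 369*(-1/22))) = 1/(-6360 + (-1/66 - 369/22)) = 1/(-6360 - 554/33) = 1/(-210434/33) = -33/210434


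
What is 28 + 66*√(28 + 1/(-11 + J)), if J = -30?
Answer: 28 + 66*√47027/41 ≈ 377.09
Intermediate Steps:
28 + 66*√(28 + 1/(-11 + J)) = 28 + 66*√(28 + 1/(-11 - 30)) = 28 + 66*√(28 + 1/(-41)) = 28 + 66*√(28 - 1/41) = 28 + 66*√(1147/41) = 28 + 66*(√47027/41) = 28 + 66*√47027/41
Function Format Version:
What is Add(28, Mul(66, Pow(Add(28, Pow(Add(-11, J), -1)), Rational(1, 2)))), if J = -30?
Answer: Add(28, Mul(Rational(66, 41), Pow(47027, Rational(1, 2)))) ≈ 377.09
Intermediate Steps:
Add(28, Mul(66, Pow(Add(28, Pow(Add(-11, J), -1)), Rational(1, 2)))) = Add(28, Mul(66, Pow(Add(28, Pow(Add(-11, -30), -1)), Rational(1, 2)))) = Add(28, Mul(66, Pow(Add(28, Pow(-41, -1)), Rational(1, 2)))) = Add(28, Mul(66, Pow(Add(28, Rational(-1, 41)), Rational(1, 2)))) = Add(28, Mul(66, Pow(Rational(1147, 41), Rational(1, 2)))) = Add(28, Mul(66, Mul(Rational(1, 41), Pow(47027, Rational(1, 2))))) = Add(28, Mul(Rational(66, 41), Pow(47027, Rational(1, 2))))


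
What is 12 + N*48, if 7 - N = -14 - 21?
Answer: 2028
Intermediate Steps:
N = 42 (N = 7 - (-14 - 21) = 7 - 1*(-35) = 7 + 35 = 42)
12 + N*48 = 12 + 42*48 = 12 + 2016 = 2028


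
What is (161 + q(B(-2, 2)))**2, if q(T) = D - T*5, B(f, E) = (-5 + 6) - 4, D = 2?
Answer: 31684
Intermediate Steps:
B(f, E) = -3 (B(f, E) = 1 - 4 = -3)
q(T) = 2 - 5*T (q(T) = 2 - T*5 = 2 - 5*T)
(161 + q(B(-2, 2)))**2 = (161 + (2 - 5*(-3)))**2 = (161 + (2 + 15))**2 = (161 + 17)**2 = 178**2 = 31684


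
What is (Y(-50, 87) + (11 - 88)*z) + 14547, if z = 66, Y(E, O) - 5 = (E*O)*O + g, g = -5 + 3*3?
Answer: -368976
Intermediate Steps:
g = 4 (g = -5 + 9 = 4)
Y(E, O) = 9 + E*O**2 (Y(E, O) = 5 + ((E*O)*O + 4) = 5 + (E*O**2 + 4) = 5 + (4 + E*O**2) = 9 + E*O**2)
(Y(-50, 87) + (11 - 88)*z) + 14547 = ((9 - 50*87**2) + (11 - 88)*66) + 14547 = ((9 - 50*7569) - 77*66) + 14547 = ((9 - 378450) - 5082) + 14547 = (-378441 - 5082) + 14547 = -383523 + 14547 = -368976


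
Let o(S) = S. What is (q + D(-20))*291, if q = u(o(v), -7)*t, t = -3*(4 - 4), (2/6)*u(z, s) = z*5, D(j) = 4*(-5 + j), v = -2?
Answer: -29100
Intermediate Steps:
D(j) = -20 + 4*j
u(z, s) = 15*z (u(z, s) = 3*(z*5) = 3*(5*z) = 15*z)
t = 0 (t = -3*0 = 0)
q = 0 (q = (15*(-2))*0 = -30*0 = 0)
(q + D(-20))*291 = (0 + (-20 + 4*(-20)))*291 = (0 + (-20 - 80))*291 = (0 - 100)*291 = -100*291 = -29100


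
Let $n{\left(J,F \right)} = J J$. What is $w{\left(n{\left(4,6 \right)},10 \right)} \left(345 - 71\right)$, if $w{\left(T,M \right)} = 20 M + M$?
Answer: $57540$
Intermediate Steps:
$n{\left(J,F \right)} = J^{2}$
$w{\left(T,M \right)} = 21 M$
$w{\left(n{\left(4,6 \right)},10 \right)} \left(345 - 71\right) = 21 \cdot 10 \left(345 - 71\right) = 210 \cdot 274 = 57540$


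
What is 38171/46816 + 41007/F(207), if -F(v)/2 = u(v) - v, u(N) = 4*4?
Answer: 7272049/67232 ≈ 108.16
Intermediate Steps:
u(N) = 16
F(v) = -32 + 2*v (F(v) = -2*(16 - v) = -32 + 2*v)
38171/46816 + 41007/F(207) = 38171/46816 + 41007/(-32 + 2*207) = 38171*(1/46816) + 41007/(-32 + 414) = 287/352 + 41007/382 = 7272049/67232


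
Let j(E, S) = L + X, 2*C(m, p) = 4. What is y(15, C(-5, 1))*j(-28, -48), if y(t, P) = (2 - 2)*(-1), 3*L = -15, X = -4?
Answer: 0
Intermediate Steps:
L = -5 (L = (⅓)*(-15) = -5)
C(m, p) = 2 (C(m, p) = (½)*4 = 2)
j(E, S) = -9 (j(E, S) = -5 - 4 = -9)
y(t, P) = 0 (y(t, P) = 0*(-1) = 0)
y(15, C(-5, 1))*j(-28, -48) = 0*(-9) = 0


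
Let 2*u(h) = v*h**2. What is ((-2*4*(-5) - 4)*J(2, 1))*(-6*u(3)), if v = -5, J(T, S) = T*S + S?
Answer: 14580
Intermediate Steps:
J(T, S) = S + S*T (J(T, S) = S*T + S = S + S*T)
u(h) = -5*h**2/2 (u(h) = (-5*h**2)/2 = -5*h**2/2)
((-2*4*(-5) - 4)*J(2, 1))*(-6*u(3)) = ((-2*4*(-5) - 4)*(1*(1 + 2)))*(-(-15)*3**2) = ((-8*(-5) - 4)*(1*3))*(-(-15)*9) = ((40 - 4)*3)*(-6*(-45/2)) = (36*3)*135 = 108*135 = 14580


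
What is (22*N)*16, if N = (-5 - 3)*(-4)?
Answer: 11264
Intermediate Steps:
N = 32 (N = -8*(-4) = 32)
(22*N)*16 = (22*32)*16 = 704*16 = 11264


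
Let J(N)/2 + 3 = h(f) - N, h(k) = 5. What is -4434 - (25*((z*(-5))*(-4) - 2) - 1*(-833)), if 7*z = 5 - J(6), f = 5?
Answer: -43019/7 ≈ -6145.6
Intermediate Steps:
J(N) = 4 - 2*N (J(N) = -6 + 2*(5 - N) = -6 + (10 - 2*N) = 4 - 2*N)
z = 13/7 (z = (5 - (4 - 2*6))/7 = (5 - (4 - 12))/7 = (5 - 1*(-8))/7 = (5 + 8)/7 = (1/7)*13 = 13/7 ≈ 1.8571)
-4434 - (25*((z*(-5))*(-4) - 2) - 1*(-833)) = -4434 - (25*(((13/7)*(-5))*(-4) - 2) - 1*(-833)) = -4434 - (25*(-65/7*(-4) - 2) + 833) = -4434 - (25*(260/7 - 2) + 833) = -4434 - (25*(246/7) + 833) = -4434 - (6150/7 + 833) = -4434 - 1*11981/7 = -4434 - 11981/7 = -43019/7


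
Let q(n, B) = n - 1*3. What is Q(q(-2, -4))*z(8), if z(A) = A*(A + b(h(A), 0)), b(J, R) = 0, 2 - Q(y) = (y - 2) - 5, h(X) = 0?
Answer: 896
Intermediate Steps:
q(n, B) = -3 + n (q(n, B) = n - 3 = -3 + n)
Q(y) = 9 - y (Q(y) = 2 - ((y - 2) - 5) = 2 - ((-2 + y) - 5) = 2 - (-7 + y) = 2 + (7 - y) = 9 - y)
z(A) = A² (z(A) = A*(A + 0) = A*A = A²)
Q(q(-2, -4))*z(8) = (9 - (-3 - 2))*8² = (9 - 1*(-5))*64 = (9 + 5)*64 = 14*64 = 896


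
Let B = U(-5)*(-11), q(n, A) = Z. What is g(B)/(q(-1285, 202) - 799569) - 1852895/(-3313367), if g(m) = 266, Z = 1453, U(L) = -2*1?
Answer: 738971895099/1322225608286 ≈ 0.55888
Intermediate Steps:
U(L) = -2
q(n, A) = 1453
B = 22 (B = -2*(-11) = 22)
g(B)/(q(-1285, 202) - 799569) - 1852895/(-3313367) = 266/(1453 - 799569) - 1852895/(-3313367) = 266/(-798116) - 1852895*(-1/3313367) = 266*(-1/798116) + 1852895/3313367 = -133/399058 + 1852895/3313367 = 738971895099/1322225608286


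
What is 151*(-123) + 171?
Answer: -18402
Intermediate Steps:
151*(-123) + 171 = -18573 + 171 = -18402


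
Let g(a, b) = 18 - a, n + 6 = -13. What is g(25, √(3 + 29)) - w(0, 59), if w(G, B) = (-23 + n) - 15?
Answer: 50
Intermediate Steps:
n = -19 (n = -6 - 13 = -19)
w(G, B) = -57 (w(G, B) = (-23 - 19) - 15 = -42 - 15 = -57)
g(25, √(3 + 29)) - w(0, 59) = (18 - 1*25) - 1*(-57) = (18 - 25) + 57 = -7 + 57 = 50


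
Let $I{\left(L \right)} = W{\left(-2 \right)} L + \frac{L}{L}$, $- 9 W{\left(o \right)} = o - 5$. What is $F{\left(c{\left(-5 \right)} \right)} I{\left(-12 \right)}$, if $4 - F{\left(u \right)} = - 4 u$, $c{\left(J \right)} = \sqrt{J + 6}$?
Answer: $- \frac{200}{3} \approx -66.667$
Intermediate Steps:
$W{\left(o \right)} = \frac{5}{9} - \frac{o}{9}$ ($W{\left(o \right)} = - \frac{o - 5}{9} = - \frac{-5 + o}{9} = \frac{5}{9} - \frac{o}{9}$)
$c{\left(J \right)} = \sqrt{6 + J}$
$F{\left(u \right)} = 4 + 4 u$ ($F{\left(u \right)} = 4 - - 4 u = 4 + 4 u$)
$I{\left(L \right)} = 1 + \frac{7 L}{9}$ ($I{\left(L \right)} = \left(\frac{5}{9} - - \frac{2}{9}\right) L + \frac{L}{L} = \left(\frac{5}{9} + \frac{2}{9}\right) L + 1 = \frac{7 L}{9} + 1 = 1 + \frac{7 L}{9}$)
$F{\left(c{\left(-5 \right)} \right)} I{\left(-12 \right)} = \left(4 + 4 \sqrt{6 - 5}\right) \left(1 + \frac{7}{9} \left(-12\right)\right) = \left(4 + 4 \sqrt{1}\right) \left(1 - \frac{28}{3}\right) = \left(4 + 4 \cdot 1\right) \left(- \frac{25}{3}\right) = \left(4 + 4\right) \left(- \frac{25}{3}\right) = 8 \left(- \frac{25}{3}\right) = - \frac{200}{3}$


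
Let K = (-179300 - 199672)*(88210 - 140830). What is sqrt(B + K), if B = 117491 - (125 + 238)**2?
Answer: 11*sqrt(164805722) ≈ 1.4121e+5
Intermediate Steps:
K = 19941506640 (K = -378972*(-52620) = 19941506640)
B = -14278 (B = 117491 - 1*363**2 = 117491 - 1*131769 = 117491 - 131769 = -14278)
sqrt(B + K) = sqrt(-14278 + 19941506640) = sqrt(19941492362) = 11*sqrt(164805722)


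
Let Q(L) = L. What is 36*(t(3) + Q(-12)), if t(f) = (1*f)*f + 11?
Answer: 288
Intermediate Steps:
t(f) = 11 + f**2 (t(f) = f*f + 11 = f**2 + 11 = 11 + f**2)
36*(t(3) + Q(-12)) = 36*((11 + 3**2) - 12) = 36*((11 + 9) - 12) = 36*(20 - 12) = 36*8 = 288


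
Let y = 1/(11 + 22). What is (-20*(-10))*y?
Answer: 200/33 ≈ 6.0606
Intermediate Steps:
y = 1/33 ≈ 0.030303
(-20*(-10))*y = -20*(-10)*(1/33) = 200*(1/33) = 200/33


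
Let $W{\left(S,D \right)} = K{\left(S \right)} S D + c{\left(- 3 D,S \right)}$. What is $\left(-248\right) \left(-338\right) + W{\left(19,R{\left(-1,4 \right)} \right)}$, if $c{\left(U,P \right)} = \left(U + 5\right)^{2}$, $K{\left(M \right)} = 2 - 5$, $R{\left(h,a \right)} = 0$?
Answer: $83849$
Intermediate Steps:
$K{\left(M \right)} = -3$
$c{\left(U,P \right)} = \left(5 + U\right)^{2}$
$W{\left(S,D \right)} = \left(5 - 3 D\right)^{2} - 3 D S$ ($W{\left(S,D \right)} = - 3 S D + \left(5 - 3 D\right)^{2} = - 3 D S + \left(5 - 3 D\right)^{2} = \left(5 - 3 D\right)^{2} - 3 D S$)
$\left(-248\right) \left(-338\right) + W{\left(19,R{\left(-1,4 \right)} \right)} = \left(-248\right) \left(-338\right) + \left(\left(-5 + 3 \cdot 0\right)^{2} - 0 \cdot 19\right) = 83824 + \left(\left(-5 + 0\right)^{2} + 0\right) = 83824 + \left(\left(-5\right)^{2} + 0\right) = 83824 + \left(25 + 0\right) = 83824 + 25 = 83849$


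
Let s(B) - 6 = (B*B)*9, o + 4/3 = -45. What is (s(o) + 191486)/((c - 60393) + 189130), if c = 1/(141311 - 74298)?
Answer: 4709070523/2875684194 ≈ 1.6375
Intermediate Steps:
o = -139/3 (o = -4/3 - 45 = -139/3 ≈ -46.333)
c = 1/67013 ≈ 1.4922e-5
s(B) = 6 + 9*B² (s(B) = 6 + (B*B)*9 = 6 + B²*9 = 6 + 9*B²)
(s(o) + 191486)/((c - 60393) + 189130) = ((6 + 9*(-139/3)²) + 191486)/((1/67013 - 60393) + 189130) = ((6 + 9*(19321/9)) + 191486)/(-4047116108/67013 + 189130) = ((6 + 19321) + 191486)/(8627052582/67013) = (19327 + 191486)*(67013/8627052582) = 210813*(67013/8627052582) = 4709070523/2875684194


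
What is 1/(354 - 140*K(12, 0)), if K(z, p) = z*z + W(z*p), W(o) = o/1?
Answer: -1/19806 ≈ -5.0490e-5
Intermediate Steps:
W(o) = o (W(o) = o*1 = o)
K(z, p) = z² + p*z (K(z, p) = z*z + z*p = z² + p*z)
1/(354 - 140*K(12, 0)) = 1/(354 - 1680*(0 + 12)) = 1/(354 - 1680*12) = 1/(354 - 140*144) = 1/(354 - 20160) = 1/(-19806) = -1/19806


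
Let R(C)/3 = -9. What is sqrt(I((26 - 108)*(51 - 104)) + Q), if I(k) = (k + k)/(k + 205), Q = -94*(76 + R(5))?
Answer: I*sqrt(56726994)/111 ≈ 67.853*I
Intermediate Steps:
R(C) = -27 (R(C) = 3*(-9) = -27)
Q = -4606 (Q = -94*(76 - 27) = -94*49 = -4606)
I(k) = 2*k/(205 + k) (I(k) = (2*k)/(205 + k) = 2*k/(205 + k))
sqrt(I((26 - 108)*(51 - 104)) + Q) = sqrt(2*((26 - 108)*(51 - 104))/(205 + (26 - 108)*(51 - 104)) - 4606) = sqrt(2*(-82*(-53))/(205 - 82*(-53)) - 4606) = sqrt(2*4346/(205 + 4346) - 4606) = sqrt(2*4346/4551 - 4606) = sqrt(2*4346*(1/4551) - 4606) = sqrt(212/111 - 4606) = sqrt(-511054/111) = I*sqrt(56726994)/111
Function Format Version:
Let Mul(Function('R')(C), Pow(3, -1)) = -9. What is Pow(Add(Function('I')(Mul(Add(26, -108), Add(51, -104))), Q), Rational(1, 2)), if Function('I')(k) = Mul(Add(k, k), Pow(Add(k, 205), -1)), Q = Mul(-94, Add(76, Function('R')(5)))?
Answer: Mul(Rational(1, 111), I, Pow(56726994, Rational(1, 2))) ≈ Mul(67.853, I)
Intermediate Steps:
Function('R')(C) = -27 (Function('R')(C) = Mul(3, -9) = -27)
Q = -4606 (Q = Mul(-94, Add(76, -27)) = Mul(-94, 49) = -4606)
Function('I')(k) = Mul(2, k, Pow(Add(205, k), -1)) (Function('I')(k) = Mul(Mul(2, k), Pow(Add(205, k), -1)) = Mul(2, k, Pow(Add(205, k), -1)))
Pow(Add(Function('I')(Mul(Add(26, -108), Add(51, -104))), Q), Rational(1, 2)) = Pow(Add(Mul(2, Mul(Add(26, -108), Add(51, -104)), Pow(Add(205, Mul(Add(26, -108), Add(51, -104))), -1)), -4606), Rational(1, 2)) = Pow(Add(Mul(2, Mul(-82, -53), Pow(Add(205, Mul(-82, -53)), -1)), -4606), Rational(1, 2)) = Pow(Add(Mul(2, 4346, Pow(Add(205, 4346), -1)), -4606), Rational(1, 2)) = Pow(Add(Mul(2, 4346, Pow(4551, -1)), -4606), Rational(1, 2)) = Pow(Add(Mul(2, 4346, Rational(1, 4551)), -4606), Rational(1, 2)) = Pow(Add(Rational(212, 111), -4606), Rational(1, 2)) = Pow(Rational(-511054, 111), Rational(1, 2)) = Mul(Rational(1, 111), I, Pow(56726994, Rational(1, 2)))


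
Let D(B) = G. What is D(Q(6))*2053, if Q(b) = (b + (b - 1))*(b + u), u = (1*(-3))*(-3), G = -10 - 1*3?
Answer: -26689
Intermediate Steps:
G = -13 (G = -10 - 3 = -13)
u = 9 (u = -3*(-3) = 9)
Q(b) = (-1 + 2*b)*(9 + b) (Q(b) = (b + (b - 1))*(b + 9) = (b + (-1 + b))*(9 + b) = (-1 + 2*b)*(9 + b))
D(B) = -13
D(Q(6))*2053 = -13*2053 = -26689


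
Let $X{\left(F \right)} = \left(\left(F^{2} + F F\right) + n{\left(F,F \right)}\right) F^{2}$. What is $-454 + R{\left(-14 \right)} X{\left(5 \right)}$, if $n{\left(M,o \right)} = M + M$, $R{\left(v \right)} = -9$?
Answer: $-13954$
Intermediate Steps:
$n{\left(M,o \right)} = 2 M$
$X{\left(F \right)} = F^{2} \left(2 F + 2 F^{2}\right)$ ($X{\left(F \right)} = \left(\left(F^{2} + F F\right) + 2 F\right) F^{2} = \left(\left(F^{2} + F^{2}\right) + 2 F\right) F^{2} = \left(2 F^{2} + 2 F\right) F^{2} = \left(2 F + 2 F^{2}\right) F^{2} = F^{2} \left(2 F + 2 F^{2}\right)$)
$-454 + R{\left(-14 \right)} X{\left(5 \right)} = -454 - 9 \cdot 2 \cdot 5^{3} \left(1 + 5\right) = -454 - 9 \cdot 2 \cdot 125 \cdot 6 = -454 - 13500 = -13954$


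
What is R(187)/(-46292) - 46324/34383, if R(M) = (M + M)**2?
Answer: -1738446779/397914459 ≈ -4.3689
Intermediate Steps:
R(M) = 4*M**2 (R(M) = (2*M)**2 = 4*M**2)
R(187)/(-46292) - 46324/34383 = (4*187**2)/(-46292) - 46324/34383 = (4*34969)*(-1/46292) - 46324*1/34383 = 139876*(-1/46292) - 46324/34383 = -34969/11573 - 46324/34383 = -1738446779/397914459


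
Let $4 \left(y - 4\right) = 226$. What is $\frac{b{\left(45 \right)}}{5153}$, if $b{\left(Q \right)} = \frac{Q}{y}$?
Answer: $\frac{90}{623513} \approx 0.00014434$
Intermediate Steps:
$y = \frac{121}{2}$ ($y = 4 + \frac{1}{4} \cdot 226 = 4 + \frac{113}{2} = \frac{121}{2} \approx 60.5$)
$b{\left(Q \right)} = \frac{2 Q}{121}$ ($b{\left(Q \right)} = \frac{Q}{\frac{121}{2}} = Q \frac{2}{121} = \frac{2 Q}{121}$)
$\frac{b{\left(45 \right)}}{5153} = \frac{\frac{2}{121} \cdot 45}{5153} = \frac{90}{121} \cdot \frac{1}{5153} = \frac{90}{623513}$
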